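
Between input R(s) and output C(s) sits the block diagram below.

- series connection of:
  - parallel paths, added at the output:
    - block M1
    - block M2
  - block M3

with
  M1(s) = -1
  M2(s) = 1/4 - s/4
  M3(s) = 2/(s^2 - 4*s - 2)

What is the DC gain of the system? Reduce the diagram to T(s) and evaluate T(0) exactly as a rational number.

(1) combine M1, M2 in parallel: -s/4 - 3/4
(2) multiply (M1+M2), M3 (series): (-s - 3)/(2*s^2 - 8*s - 4)
That last expression is T(s); at s = 0 only the constant terms survive, so T(0) = -3/(-4) = 3/4.

Final answer: 3/4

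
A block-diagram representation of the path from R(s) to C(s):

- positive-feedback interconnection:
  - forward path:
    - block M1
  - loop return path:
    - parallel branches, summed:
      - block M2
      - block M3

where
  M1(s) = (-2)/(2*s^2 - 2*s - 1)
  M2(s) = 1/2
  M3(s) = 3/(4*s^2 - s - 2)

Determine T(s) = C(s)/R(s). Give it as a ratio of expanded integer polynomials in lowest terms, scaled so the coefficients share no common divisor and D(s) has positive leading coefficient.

[1] reduce the parallel group M2, M3 -> (4*s^2 - s + 4)/(8*s^2 - 2*s - 4)
[2] feedback reduction of M1, (M2+M3): this yields T(s), and no further normalization is needed

Final answer: (-4*s^2 + s + 2)/(4*s^4 - 5*s^3 - s^2 + 2*s + 3)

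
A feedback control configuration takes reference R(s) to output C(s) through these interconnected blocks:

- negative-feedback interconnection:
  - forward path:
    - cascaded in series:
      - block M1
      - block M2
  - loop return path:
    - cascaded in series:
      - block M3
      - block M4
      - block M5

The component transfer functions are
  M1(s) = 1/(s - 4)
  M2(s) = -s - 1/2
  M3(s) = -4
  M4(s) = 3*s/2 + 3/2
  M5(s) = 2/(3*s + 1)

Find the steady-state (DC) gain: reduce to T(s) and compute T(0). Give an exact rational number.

Answer: -1/4

Working:
1. multiply M1, M2 (series): (-2*s - 1)/(2*s - 8)
2. series reduction of M3, M4, M5: (-12*s - 12)/(3*s + 1)
3. close the feedback loop around (M1*M2), (M3*M4*M5): (-6*s^2 - 5*s - 1)/(30*s^2 + 14*s + 4)
The step-3 result is T(s). Setting s = 0: T(0) = -1/4.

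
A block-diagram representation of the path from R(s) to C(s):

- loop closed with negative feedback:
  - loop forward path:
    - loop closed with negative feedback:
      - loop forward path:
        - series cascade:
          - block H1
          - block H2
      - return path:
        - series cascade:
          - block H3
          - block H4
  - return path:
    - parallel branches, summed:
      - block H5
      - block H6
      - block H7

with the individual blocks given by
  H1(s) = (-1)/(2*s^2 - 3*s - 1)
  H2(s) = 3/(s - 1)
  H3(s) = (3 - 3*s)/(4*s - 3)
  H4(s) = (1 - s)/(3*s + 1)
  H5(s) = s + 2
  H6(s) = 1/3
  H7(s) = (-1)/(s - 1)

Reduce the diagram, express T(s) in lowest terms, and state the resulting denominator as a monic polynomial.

(1) cascade H1, H2 -> (-3)/(2*s^3 - 5*s^2 + 2*s + 1)
(2) reduce the series chain H3, H4 -> (3*s^2 - 6*s + 3)/(12*s^2 - 5*s - 3)
(3) feedback reduction of (H1*H2), (H3*H4) -> (-36*s^2 + 15*s + 9)/(24*s^5 - 70*s^4 + 43*s^3 + 8*s^2 + 7*s - 12)
(4) add H5, H6, H7 (parallel) -> (3*s^2 + 4*s - 10)/(3*s - 3)
(5) apply the feedback formula to [(H1*H2)/(1+(H1*H2)*(H3*H4))], (H5+H6+H7) -> (-36*s^3 + 51*s^2 - 6*s - 9)/(24*s^6 - 94*s^5 + 77*s^4 - 68*s^3 + 148*s^2 - 57*s - 18)
No further cancellation is possible in the step-5 result, so that is T(s). Its denominator becomes monic after dividing by the leading coefficient 24.

Therefore the answer is s^6 - 47*s^5/12 + 77*s^4/24 - 17*s^3/6 + 37*s^2/6 - 19*s/8 - 3/4.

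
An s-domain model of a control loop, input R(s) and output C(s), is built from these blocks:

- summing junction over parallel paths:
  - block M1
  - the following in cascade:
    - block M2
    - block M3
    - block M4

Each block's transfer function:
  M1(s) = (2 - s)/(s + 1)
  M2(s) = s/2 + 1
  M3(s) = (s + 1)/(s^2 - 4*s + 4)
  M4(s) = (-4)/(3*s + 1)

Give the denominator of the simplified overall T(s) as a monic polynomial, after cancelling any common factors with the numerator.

The answer is s^4 - 8*s^3/3 - s^2 + 4*s + 4/3.

Reasoning:
Step 1: cascade M2, M3, M4 gives (-2*s^2 - 6*s - 4)/(3*s^3 - 11*s^2 + 8*s + 4)
Step 2: combine M1, (M2*M3*M4) in parallel gives (-3*s^4 + 15*s^3 - 38*s^2 + 2*s + 4)/(3*s^4 - 8*s^3 - 3*s^2 + 12*s + 4)
That last expression is T(s), already simplified. Scaling its denominator by 1/3 (the reciprocal of the leading coefficient) yields the monic denominator.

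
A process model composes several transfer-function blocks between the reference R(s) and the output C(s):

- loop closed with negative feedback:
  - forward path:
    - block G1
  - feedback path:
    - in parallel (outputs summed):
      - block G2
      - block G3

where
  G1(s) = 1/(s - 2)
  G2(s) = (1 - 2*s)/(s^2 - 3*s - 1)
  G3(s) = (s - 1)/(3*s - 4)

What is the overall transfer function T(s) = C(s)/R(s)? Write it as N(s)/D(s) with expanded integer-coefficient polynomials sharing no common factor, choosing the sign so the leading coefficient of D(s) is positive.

Step 1 - add G2, G3 (parallel); result (s^3 - 10*s^2 + 13*s - 3)/(3*s^3 - 13*s^2 + 9*s + 4)
Step 2 - collapse the loop (G1 forward, (G2+G3) return), which is the overall transfer function T(s) = C(s)/R(s) in lowest terms

Hence the answer: (3*s^3 - 13*s^2 + 9*s + 4)/(3*s^4 - 18*s^3 + 25*s^2 - s - 11)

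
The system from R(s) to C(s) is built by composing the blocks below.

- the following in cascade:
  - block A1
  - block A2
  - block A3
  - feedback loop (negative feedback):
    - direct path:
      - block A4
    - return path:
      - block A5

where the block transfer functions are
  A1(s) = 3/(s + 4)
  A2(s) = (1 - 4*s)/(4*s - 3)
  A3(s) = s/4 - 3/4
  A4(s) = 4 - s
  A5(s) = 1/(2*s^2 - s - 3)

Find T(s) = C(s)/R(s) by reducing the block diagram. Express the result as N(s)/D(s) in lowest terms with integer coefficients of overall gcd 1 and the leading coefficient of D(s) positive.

[1] feedback reduction of A4, A5 -> (-2*s^3 + 9*s^2 - s - 12)/(2*s^2 - 2*s + 1)
[2] multiply A1, A2, A3, [A4/(1+A4*A5)] (series), giving the overall T(s)

Hence the answer: (24*s^5 - 186*s^4 + 381*s^3 + 24*s^2 - 459*s + 108)/(32*s^4 + 72*s^3 - 184*s^2 + 148*s - 48)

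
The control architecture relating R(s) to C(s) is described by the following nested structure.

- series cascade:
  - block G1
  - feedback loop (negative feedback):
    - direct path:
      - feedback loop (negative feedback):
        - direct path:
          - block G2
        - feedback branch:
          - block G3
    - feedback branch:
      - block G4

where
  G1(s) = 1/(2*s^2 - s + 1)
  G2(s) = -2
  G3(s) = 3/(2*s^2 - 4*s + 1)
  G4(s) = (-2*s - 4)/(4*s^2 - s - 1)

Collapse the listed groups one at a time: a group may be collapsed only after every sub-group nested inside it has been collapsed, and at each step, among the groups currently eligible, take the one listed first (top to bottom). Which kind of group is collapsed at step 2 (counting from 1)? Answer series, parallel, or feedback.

Step 1 - feedback reduction of G2, G3
Step 2 - collapse the loop ([G2/(1+G2*G3)] forward, G4 return)
Step 3 - reduce the series chain G1, [[G2/(1+G2*G3)]/(1+[G2/(1+G2*G3)]*G4)]
The group at step 2 is a feedback group.

Answer: feedback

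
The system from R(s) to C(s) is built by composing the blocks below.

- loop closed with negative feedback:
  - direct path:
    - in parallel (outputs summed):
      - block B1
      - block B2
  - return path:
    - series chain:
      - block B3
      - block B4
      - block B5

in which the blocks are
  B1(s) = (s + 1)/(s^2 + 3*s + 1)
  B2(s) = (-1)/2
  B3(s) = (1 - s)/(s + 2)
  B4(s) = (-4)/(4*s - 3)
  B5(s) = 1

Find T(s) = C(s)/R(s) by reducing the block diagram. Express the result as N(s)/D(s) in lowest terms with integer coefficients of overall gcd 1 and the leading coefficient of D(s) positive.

[1] reduce the parallel group B1, B2; result (-s^2 - s + 1)/(2*s^2 + 6*s + 2)
[2] combine B3, B4, B5 in series; result (4*s - 4)/(4*s^2 + 5*s - 6)
[3] close the feedback loop around (B1+B2), (B3*B4*B5): this yields T(s), and no further normalization is needed

Therefore the answer is (-4*s^4 - 9*s^3 + 5*s^2 + 11*s - 6)/(8*s^4 + 30*s^3 + 26*s^2 - 18*s - 16).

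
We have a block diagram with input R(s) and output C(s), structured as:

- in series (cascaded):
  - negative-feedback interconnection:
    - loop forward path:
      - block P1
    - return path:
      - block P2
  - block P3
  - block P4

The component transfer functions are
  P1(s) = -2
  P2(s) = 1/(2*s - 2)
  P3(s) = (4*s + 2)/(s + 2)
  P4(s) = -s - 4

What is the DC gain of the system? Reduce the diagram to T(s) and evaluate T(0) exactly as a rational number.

First reduce the diagram to T(s).

(1) reduce the feedback loop with forward P1 and return P2, giving (2 - 2*s)/(s - 2)
(2) series reduction of [P1/(1+P1*P2)], P3, P4, giving (8*s^3 + 28*s^2 - 20*s - 16)/(s^2 - 4)
That last expression is T(s); at s = 0 only the constant terms survive, so T(0) = -16/(-4) = 4.

Answer: 4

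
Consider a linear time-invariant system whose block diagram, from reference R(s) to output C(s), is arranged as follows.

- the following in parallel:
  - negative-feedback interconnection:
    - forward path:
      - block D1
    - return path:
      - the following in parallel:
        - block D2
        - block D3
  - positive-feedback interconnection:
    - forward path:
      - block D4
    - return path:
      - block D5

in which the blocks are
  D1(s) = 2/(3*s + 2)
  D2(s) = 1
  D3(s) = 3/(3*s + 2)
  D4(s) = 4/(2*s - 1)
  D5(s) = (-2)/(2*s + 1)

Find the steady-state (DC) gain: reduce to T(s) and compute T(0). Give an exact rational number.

[1] sum the parallel branches D2, D3 gives (3*s + 5)/(3*s + 2)
[2] apply the feedback formula to D1, (D2+D3) gives (6*s + 4)/(9*s^2 + 18*s + 14)
[3] reduce the feedback loop with forward D4 and return D5 gives (8*s + 4)/(4*s^2 + 7)
[4] combine [D1/(1+D1*(D2+D3))], [D4/(1-D4*D5)] in parallel gives (96*s^3 + 196*s^2 + 226*s + 84)/(36*s^4 + 72*s^3 + 119*s^2 + 126*s + 98)
DC gain: substitute s = 0 into T(s) from step 4: T(0) = 84/98 = 6/7.

Answer: 6/7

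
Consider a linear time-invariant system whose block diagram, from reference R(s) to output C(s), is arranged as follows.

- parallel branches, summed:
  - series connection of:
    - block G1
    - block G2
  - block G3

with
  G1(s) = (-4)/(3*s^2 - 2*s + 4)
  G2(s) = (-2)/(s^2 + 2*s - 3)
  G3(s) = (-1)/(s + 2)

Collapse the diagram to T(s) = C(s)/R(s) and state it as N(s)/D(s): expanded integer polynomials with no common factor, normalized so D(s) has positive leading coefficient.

(1) series reduction of G1, G2 -> 8/(3*s^4 + 4*s^3 - 9*s^2 + 14*s - 12)
(2) parallel reduction of (G1*G2), G3: this yields T(s), and no further normalization is needed

Therefore the answer is (-3*s^4 - 4*s^3 + 9*s^2 - 6*s + 28)/(3*s^5 + 10*s^4 - s^3 - 4*s^2 + 16*s - 24).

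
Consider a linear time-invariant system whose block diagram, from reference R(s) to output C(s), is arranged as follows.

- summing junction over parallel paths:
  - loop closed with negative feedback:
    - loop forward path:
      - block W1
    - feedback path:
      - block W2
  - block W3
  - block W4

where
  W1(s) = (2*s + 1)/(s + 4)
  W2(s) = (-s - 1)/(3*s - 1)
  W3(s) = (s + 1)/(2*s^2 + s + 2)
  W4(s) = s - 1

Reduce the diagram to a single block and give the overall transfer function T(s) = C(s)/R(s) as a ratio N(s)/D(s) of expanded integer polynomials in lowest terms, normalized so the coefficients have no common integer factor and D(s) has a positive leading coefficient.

Reducing step by step:

Step 1 - collapse the loop (W1 forward, W2 return); result (6*s^2 + s - 1)/(s^2 + 8*s - 5)
Step 2 - sum the parallel branches [W1/(1+W1*W2)], W3, W4: this yields T(s), and no further normalization is needed

Answer: (2*s^5 + 27*s^4 - 8*s^3 + 31*s^2 - 17*s + 3)/(2*s^4 + 17*s^3 + 11*s - 10)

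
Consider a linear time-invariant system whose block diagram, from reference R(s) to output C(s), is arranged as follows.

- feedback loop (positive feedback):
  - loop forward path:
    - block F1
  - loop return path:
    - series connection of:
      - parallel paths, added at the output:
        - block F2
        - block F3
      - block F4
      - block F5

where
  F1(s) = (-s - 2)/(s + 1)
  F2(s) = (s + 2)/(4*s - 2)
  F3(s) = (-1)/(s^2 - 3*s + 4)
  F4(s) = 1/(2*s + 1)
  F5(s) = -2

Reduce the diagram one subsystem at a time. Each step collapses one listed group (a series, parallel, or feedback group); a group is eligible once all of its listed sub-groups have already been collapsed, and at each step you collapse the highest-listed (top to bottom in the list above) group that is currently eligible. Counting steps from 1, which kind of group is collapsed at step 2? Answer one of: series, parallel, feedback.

Reducing step by step:

Step 1 - parallel reduction of F2, F3
Step 2 - reduce the series chain (F2+F3), F4, F5
Step 3 - apply the feedback formula to F1, ((F2+F3)*F4*F5)
Step 2 collapses a series group.

Answer: series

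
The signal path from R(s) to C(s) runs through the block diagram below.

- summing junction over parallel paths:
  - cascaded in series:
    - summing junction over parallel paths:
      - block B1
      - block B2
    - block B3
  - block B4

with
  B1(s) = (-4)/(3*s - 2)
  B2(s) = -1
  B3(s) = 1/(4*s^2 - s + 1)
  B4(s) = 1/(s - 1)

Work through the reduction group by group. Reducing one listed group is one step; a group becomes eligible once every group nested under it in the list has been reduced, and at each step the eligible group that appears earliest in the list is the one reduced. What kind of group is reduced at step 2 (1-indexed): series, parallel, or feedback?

The answer is series.

Reasoning:
1. sum the parallel branches B1, B2
2. series reduction of (B1+B2), B3
3. sum the parallel branches ((B1+B2)*B3), B4
So the answer for step 2 is series.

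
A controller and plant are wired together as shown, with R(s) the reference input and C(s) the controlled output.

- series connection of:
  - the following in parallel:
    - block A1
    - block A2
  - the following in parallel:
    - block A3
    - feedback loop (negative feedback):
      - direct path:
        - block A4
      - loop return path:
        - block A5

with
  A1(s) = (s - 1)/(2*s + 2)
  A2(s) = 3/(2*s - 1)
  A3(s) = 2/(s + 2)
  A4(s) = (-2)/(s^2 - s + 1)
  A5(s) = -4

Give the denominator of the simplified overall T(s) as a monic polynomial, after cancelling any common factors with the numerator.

The answer is s^5 + 3*s^4/2 + 7*s^3 + 21*s^2 + 11*s/2 - 9.

Reasoning:
1. sum the parallel branches A1, A2 -> (2*s^2 + 3*s + 7)/(4*s^2 + 2*s - 2)
2. collapse the loop (A4 forward, A5 return) -> (-2)/(s^2 - s + 9)
3. reduce the parallel group A3, [A4/(1+A4*A5)] -> (2*s^2 - 4*s + 14)/(s^3 + s^2 + 7*s + 18)
4. reduce the series chain (A1+A2), (A3+[A4/(1+A4*A5)]) -> (2*s^4 - s^3 + 15*s^2 + 7*s + 49)/(2*s^5 + 3*s^4 + 14*s^3 + 42*s^2 + 11*s - 18)
That last expression is T(s), already simplified. Scaling its denominator by 1/2 (the reciprocal of the leading coefficient) yields the monic denominator.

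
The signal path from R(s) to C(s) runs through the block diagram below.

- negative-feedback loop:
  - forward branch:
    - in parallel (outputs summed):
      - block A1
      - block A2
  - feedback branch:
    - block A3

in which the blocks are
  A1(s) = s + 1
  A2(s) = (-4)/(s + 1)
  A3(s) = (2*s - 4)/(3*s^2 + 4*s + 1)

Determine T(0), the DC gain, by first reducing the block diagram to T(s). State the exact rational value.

Step 1. reduce the parallel group A1, A2, giving (s^2 + 2*s - 3)/(s + 1)
Step 2. close the feedback loop around (A1+A2), A3, giving (3*s^4 + 10*s^3 - 10*s - 3)/(5*s^3 + 7*s^2 - 9*s + 13)
DC gain: substitute s = 0 into T(s) from step 2: T(0) = -3/13.

Therefore the answer is -3/13.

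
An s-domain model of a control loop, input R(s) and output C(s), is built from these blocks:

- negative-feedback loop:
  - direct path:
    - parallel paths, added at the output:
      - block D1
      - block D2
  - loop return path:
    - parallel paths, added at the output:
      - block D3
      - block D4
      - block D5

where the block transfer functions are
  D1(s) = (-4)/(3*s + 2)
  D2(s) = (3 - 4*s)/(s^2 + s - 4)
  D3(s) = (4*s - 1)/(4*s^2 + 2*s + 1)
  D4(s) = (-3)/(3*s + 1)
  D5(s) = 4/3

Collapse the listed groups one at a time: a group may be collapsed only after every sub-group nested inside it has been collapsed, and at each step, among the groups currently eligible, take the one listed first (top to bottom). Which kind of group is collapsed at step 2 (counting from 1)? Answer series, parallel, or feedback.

Answer: parallel

Working:
Step 1. add D1, D2 (parallel)
Step 2. add D3, D4, D5 (parallel)
Step 3. collapse the loop ((D1+D2) forward, (D3+D4+D5) return)
So the answer for step 2 is parallel.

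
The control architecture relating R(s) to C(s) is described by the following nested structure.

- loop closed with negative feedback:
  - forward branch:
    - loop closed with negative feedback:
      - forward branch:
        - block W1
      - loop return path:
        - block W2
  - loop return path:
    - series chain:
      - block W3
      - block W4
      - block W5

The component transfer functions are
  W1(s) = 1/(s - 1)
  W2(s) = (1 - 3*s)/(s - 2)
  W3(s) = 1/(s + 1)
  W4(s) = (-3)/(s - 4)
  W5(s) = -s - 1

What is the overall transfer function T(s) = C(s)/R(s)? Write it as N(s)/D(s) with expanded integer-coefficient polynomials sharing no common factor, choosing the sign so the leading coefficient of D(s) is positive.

Step 1: feedback reduction of W1, W2 = (s - 2)/(s^2 - 6*s + 3)
Step 2: series reduction of W3, W4, W5 = 3/(s - 4)
Step 3: apply the feedback formula to [W1/(1+W1*W2)], (W3*W4*W5): this yields T(s), and no further normalization is needed

Hence the answer: (s^2 - 6*s + 8)/(s^3 - 10*s^2 + 30*s - 18)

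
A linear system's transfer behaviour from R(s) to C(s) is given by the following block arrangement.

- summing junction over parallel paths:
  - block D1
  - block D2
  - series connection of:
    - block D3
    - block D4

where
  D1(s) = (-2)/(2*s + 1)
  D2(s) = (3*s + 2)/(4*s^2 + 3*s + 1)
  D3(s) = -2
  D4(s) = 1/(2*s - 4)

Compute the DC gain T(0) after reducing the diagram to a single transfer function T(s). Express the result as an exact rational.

The answer is 1/2.

Reasoning:
Step 1. multiply D3, D4 (series): (-1)/(s - 2)
Step 2. add D1, D2, (D3*D4) (parallel): (-10*s^3 - 5*s^2 - 7*s - 1)/(8*s^4 - 6*s^3 - 15*s^2 - 9*s - 2)
The step-2 result is T(s). Setting s = 0: T(0) = -1/(-2) = 1/2.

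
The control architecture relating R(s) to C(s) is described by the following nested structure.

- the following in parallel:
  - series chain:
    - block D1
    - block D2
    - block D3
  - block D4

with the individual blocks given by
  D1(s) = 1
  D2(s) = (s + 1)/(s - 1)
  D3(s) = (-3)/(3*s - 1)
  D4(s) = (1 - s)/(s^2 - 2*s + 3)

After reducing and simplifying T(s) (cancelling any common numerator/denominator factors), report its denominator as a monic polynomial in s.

Reducing step by step:

Step 1 - combine D1, D2, D3 in series gives (-3*s - 3)/(3*s^2 - 4*s + 1)
Step 2 - add (D1*D2*D3), D4 (parallel) gives (-6*s^3 + 10*s^2 - 8*s - 8)/(3*s^4 - 10*s^3 + 18*s^2 - 14*s + 3)
Step 2 gives the fully reduced T(s), with no common factor left to cancel. The denominator's leading coefficient is 3, so divide each of its coefficients by 3 to get the monic form.

Answer: s^4 - 10*s^3/3 + 6*s^2 - 14*s/3 + 1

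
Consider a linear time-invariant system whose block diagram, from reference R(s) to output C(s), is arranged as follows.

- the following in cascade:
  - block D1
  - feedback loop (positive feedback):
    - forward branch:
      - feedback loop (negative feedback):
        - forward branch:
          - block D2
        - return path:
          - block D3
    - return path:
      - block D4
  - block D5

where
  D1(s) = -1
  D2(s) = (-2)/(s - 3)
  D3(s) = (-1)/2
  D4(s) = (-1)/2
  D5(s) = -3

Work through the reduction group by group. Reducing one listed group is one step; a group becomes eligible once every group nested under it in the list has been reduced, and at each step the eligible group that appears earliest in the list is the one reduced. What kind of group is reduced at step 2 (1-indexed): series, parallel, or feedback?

The answer is feedback.

Reasoning:
Step 1. collapse the loop (D2 forward, D3 return)
Step 2. feedback reduction of [D2/(1+D2*D3)], D4
Step 3. reduce the series chain D1, [[D2/(1+D2*D3)]/(1-[D2/(1+D2*D3)]*D4)], D5
At step 2 the group reduced is feedback.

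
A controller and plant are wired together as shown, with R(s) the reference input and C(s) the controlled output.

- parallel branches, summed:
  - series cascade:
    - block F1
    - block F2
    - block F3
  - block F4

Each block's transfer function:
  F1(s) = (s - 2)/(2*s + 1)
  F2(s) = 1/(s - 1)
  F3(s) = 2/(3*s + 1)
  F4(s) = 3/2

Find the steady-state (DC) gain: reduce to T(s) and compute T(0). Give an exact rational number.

Reducing step by step:

Step 1 - reduce the series chain F1, F2, F3 = (2*s - 4)/(6*s^3 - s^2 - 4*s - 1)
Step 2 - sum the parallel branches (F1*F2*F3), F4 = (18*s^3 - 3*s^2 - 8*s - 11)/(12*s^3 - 2*s^2 - 8*s - 2)
DC gain: substitute s = 0 into T(s) from step 2: T(0) = -11/(-2) = 11/2.

Answer: 11/2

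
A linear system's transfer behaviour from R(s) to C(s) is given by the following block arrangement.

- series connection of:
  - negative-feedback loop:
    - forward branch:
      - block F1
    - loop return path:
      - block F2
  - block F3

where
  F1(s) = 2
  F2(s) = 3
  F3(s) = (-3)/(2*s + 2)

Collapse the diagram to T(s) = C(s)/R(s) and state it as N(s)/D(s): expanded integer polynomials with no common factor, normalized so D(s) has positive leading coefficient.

First reduce the diagram to T(s).

Step 1. apply the feedback formula to F1, F2 = 2/7
Step 2. cascade [F1/(1+F1*F2)], F3, giving the overall T(s)

Answer: (-3)/(7*s + 7)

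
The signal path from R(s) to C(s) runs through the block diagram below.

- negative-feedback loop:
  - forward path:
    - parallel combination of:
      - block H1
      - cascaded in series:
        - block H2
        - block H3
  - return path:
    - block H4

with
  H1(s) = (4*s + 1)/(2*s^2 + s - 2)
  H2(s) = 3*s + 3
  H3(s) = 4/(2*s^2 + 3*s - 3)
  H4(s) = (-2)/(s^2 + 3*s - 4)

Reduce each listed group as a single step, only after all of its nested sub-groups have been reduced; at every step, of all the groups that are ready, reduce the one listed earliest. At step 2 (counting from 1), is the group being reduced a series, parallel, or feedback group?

Answer: parallel

Working:
[1] combine H2, H3 in series
[2] combine H1, (H2*H3) in parallel
[3] reduce the feedback loop with forward (H1+(H2*H3)) and return H4
So the answer for step 2 is parallel.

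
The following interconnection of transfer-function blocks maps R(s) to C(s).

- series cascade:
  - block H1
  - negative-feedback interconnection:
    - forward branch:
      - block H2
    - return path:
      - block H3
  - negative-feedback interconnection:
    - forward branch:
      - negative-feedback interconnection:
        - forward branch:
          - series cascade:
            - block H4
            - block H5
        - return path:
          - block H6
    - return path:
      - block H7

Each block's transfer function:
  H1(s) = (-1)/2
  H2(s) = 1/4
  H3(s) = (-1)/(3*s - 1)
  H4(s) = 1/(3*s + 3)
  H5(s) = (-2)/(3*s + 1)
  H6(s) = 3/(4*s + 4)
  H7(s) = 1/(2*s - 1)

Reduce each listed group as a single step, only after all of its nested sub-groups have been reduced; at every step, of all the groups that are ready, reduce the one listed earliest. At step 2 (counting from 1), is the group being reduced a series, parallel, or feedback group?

1. close the feedback loop around H2, H3
2. series reduction of H4, H5
3. reduce the feedback loop with forward (H4*H5) and return H6
4. feedback reduction of [(H4*H5)/(1+(H4*H5)*H6)], H7
5. multiply H1, [H2/(1+H2*H3)], [[(H4*H5)/(1+(H4*H5)*H6)]/(1+[(H4*H5)/(1+(H4*H5)*H6)]*H7)] (series)
At step 2 the group reduced is series.

Therefore the answer is series.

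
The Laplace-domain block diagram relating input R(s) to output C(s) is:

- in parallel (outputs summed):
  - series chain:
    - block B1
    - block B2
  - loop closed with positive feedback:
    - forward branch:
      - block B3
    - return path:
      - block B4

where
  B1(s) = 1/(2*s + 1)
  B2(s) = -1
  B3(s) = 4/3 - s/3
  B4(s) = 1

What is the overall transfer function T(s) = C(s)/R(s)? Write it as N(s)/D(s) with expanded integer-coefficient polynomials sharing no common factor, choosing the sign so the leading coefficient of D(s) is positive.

First reduce the diagram to T(s).

Step 1: combine B1, B2 in series gives (-1)/(2*s + 1)
Step 2: apply the feedback formula to B3, B4 gives (4 - s)/(s - 1)
Step 3: reduce the parallel group (B1*B2), [B3/(1-B3*B4)], which is the overall transfer function T(s) = C(s)/R(s) in lowest terms

Answer: (-2*s^2 + 6*s + 5)/(2*s^2 - s - 1)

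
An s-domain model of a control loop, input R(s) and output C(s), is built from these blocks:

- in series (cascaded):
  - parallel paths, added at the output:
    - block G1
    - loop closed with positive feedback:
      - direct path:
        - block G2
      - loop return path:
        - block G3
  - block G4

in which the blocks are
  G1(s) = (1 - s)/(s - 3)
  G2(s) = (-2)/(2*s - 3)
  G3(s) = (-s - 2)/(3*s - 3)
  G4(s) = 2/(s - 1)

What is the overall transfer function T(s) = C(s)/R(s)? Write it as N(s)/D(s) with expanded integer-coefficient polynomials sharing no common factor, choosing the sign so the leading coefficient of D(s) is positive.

Reducing step by step:

Step 1. reduce the feedback loop with forward G2 and return G3 -> (6 - 6*s)/(6*s^2 - 17*s + 5)
Step 2. reduce the parallel group G1, [G2/(1-G2*G3)] -> (-6*s^3 + 17*s^2 + 2*s - 13)/(6*s^3 - 35*s^2 + 56*s - 15)
Step 3. multiply (G1+[G2/(1-G2*G3)]), G4 (series): this yields T(s), and no further normalization is needed

Answer: (-12*s^2 + 22*s + 26)/(6*s^3 - 35*s^2 + 56*s - 15)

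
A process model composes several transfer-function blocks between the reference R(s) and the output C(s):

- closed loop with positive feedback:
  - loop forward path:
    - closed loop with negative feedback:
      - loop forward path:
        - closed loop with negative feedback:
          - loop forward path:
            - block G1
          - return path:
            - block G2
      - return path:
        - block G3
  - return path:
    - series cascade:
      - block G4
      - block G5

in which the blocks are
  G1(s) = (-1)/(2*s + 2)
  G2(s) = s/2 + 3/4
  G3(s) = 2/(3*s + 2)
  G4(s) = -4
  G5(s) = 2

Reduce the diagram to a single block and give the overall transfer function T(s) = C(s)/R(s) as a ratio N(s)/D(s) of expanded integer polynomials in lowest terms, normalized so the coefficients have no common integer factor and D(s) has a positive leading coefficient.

Reducing step by step:

Step 1: collapse the loop (G1 forward, G2 return) gives (-4)/(6*s + 5)
Step 2: apply the feedback formula to [G1/(1+G1*G2)], G3 gives (-12*s - 8)/(18*s^2 + 27*s + 2)
Step 3: series reduction of G4, G5 gives -8
Step 4: reduce the feedback loop with forward [[G1/(1+G1*G2)]/(1+[G1/(1+G1*G2)]*G3)] and return (G4*G5): this yields T(s), and no further normalization is needed

Answer: (-12*s - 8)/(18*s^2 - 69*s - 62)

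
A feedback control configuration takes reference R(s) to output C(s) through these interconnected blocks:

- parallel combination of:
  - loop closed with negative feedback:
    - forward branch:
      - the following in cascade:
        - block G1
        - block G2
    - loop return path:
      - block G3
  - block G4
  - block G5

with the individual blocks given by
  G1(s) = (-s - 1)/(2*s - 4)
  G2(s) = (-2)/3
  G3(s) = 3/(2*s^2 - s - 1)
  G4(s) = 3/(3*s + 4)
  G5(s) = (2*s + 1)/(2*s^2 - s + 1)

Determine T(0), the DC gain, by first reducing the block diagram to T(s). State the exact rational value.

Answer: 59/36

Working:
1. reduce the series chain G1, G2 = (s + 1)/(3*s - 6)
2. apply the feedback formula to (G1*G2), G3 = (2*s^3 + s^2 - 2*s - 1)/(6*s^3 - 15*s^2 + 6*s + 9)
3. parallel reduction of [(G1*G2)/(1+(G1*G2)*G3)], G4, G5 = (12*s^6 + 88*s^5 - 141*s^4 - 15*s^3 + 52*s^2 + 107*s + 59)/(36*s^6 - 60*s^5 - 45*s^4 + 123*s^3 - 21*s^2 + 15*s + 36)
Step 3 gives the overall T(s). Then T(0) = 59/36.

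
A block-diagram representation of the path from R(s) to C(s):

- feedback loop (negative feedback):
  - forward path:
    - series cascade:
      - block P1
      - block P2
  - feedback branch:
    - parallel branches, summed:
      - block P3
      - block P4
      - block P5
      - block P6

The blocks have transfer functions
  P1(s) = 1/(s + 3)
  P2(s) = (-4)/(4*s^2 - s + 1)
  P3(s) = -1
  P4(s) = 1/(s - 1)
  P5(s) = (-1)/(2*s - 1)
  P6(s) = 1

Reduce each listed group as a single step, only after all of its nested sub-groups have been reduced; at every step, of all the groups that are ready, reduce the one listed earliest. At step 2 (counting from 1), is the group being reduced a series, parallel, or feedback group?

Step 1: combine P1, P2 in series
Step 2: parallel reduction of P3, P4, P5, P6
Step 3: reduce the feedback loop with forward (P1*P2) and return (P3+P4+P5+P6)
Step 2 collapses a parallel group.

Hence the answer: parallel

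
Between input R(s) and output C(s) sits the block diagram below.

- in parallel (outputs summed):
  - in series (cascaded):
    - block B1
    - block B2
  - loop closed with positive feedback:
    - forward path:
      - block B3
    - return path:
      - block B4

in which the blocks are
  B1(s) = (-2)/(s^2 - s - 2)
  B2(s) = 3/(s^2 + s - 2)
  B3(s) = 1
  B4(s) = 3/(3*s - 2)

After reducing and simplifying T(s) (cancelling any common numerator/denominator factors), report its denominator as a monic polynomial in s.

[1] reduce the series chain B1, B2, giving (-6)/(s^4 - 5*s^2 + 4)
[2] close the feedback loop around B3, B4, giving (3*s - 2)/(3*s - 5)
[3] combine (B1*B2), [B3/(1-B3*B4)] in parallel, giving (3*s^5 - 2*s^4 - 15*s^3 + 10*s^2 - 6*s + 22)/(3*s^5 - 5*s^4 - 15*s^3 + 25*s^2 + 12*s - 20)
Step 3 gives the fully reduced T(s), with no common factor left to cancel. The denominator's leading coefficient is 3, so divide each of its coefficients by 3 to get the monic form.

Final answer: s^5 - 5*s^4/3 - 5*s^3 + 25*s^2/3 + 4*s - 20/3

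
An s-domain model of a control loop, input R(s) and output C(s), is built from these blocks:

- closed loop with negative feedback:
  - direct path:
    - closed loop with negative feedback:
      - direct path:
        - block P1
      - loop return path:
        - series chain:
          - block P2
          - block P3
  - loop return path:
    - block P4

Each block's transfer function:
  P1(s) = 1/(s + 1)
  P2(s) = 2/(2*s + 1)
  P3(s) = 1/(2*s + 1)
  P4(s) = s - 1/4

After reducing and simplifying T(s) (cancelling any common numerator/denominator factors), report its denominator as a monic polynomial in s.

The answer is s^3 + 11*s^2/8 + 5*s/8 + 11/32.

Reasoning:
[1] combine P2, P3 in series -> 2/(4*s^2 + 4*s + 1)
[2] apply the feedback formula to P1, (P2*P3) -> (4*s^2 + 4*s + 1)/(4*s^3 + 8*s^2 + 5*s + 3)
[3] reduce the feedback loop with forward [P1/(1+P1*(P2*P3))] and return P4 -> (16*s^2 + 16*s + 4)/(32*s^3 + 44*s^2 + 20*s + 11)
T(s) is the step-3 result (common factors already cancelled). Leading coefficient of the denominator: 32. Divide through by 32 for the monic polynomial.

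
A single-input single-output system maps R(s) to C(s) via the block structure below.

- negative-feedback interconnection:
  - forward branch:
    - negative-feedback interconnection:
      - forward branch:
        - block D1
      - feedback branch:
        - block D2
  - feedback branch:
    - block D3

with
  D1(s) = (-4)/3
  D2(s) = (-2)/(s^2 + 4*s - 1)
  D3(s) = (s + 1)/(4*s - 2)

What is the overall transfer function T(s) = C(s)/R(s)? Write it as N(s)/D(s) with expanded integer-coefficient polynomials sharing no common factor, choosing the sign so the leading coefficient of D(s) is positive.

Answer: (-8*s^3 - 28*s^2 + 24*s - 4)/(4*s^3 + 11*s^2 - 8*s - 3)

Working:
Step 1: close the feedback loop around D1, D2 = (-4*s^2 - 16*s + 4)/(3*s^2 + 12*s + 5)
Step 2: feedback reduction of [D1/(1+D1*D2)], D3: this yields T(s), and no further normalization is needed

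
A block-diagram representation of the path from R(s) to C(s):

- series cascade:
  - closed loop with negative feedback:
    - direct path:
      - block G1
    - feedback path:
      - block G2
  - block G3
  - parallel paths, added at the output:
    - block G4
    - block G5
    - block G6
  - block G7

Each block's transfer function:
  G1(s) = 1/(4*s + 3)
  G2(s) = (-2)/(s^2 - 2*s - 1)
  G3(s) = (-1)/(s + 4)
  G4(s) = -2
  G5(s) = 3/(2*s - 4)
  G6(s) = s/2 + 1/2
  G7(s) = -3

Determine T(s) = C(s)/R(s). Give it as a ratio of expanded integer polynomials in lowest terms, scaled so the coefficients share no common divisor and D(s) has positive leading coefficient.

Step 1 - close the feedback loop around G1, G2, giving (s^2 - 2*s - 1)/(4*s^3 - 5*s^2 - 10*s - 5)
Step 2 - sum the parallel branches G4, G5, G6, giving (s^2 - 5*s + 9)/(2*s - 4)
Step 3 - cascade [G1/(1+G1*G2)], G3, (G4+G5+G6), G7 - this is the overall T(s), already in the required normalized form

Answer: (3*s^4 - 21*s^3 + 54*s^2 - 39*s - 27)/(8*s^5 + 6*s^4 - 104*s^3 + 30*s^2 + 140*s + 80)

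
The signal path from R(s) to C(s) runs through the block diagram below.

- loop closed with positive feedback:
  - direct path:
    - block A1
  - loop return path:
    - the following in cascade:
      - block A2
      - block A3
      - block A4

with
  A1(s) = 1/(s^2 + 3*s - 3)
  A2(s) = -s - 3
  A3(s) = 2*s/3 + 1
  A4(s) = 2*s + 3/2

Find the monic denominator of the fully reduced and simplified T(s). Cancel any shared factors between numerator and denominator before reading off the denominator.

[1] series reduction of A2, A3, A4; result -4*s^3/3 - 7*s^2 - 21*s/2 - 9/2
[2] close the feedback loop around A1, (A2*A3*A4); result 6/(8*s^3 + 48*s^2 + 81*s + 9)
T(s) is the step-2 result (common factors already cancelled). Leading coefficient of the denominator: 8. Divide through by 8 for the monic polynomial.

Final answer: s^3 + 6*s^2 + 81*s/8 + 9/8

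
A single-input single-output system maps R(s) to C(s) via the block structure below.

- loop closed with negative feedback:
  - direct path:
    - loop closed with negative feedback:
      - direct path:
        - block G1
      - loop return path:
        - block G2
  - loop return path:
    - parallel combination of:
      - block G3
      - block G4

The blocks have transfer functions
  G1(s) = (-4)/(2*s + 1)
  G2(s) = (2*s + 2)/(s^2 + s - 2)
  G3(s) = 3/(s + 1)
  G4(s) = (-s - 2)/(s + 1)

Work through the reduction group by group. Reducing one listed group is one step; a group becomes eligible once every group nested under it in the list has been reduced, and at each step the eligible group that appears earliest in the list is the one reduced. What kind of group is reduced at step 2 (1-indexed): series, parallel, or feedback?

(1) close the feedback loop around G1, G2
(2) sum the parallel branches G3, G4
(3) reduce the feedback loop with forward [G1/(1+G1*G2)] and return (G3+G4)
Step 2: parallel.

Answer: parallel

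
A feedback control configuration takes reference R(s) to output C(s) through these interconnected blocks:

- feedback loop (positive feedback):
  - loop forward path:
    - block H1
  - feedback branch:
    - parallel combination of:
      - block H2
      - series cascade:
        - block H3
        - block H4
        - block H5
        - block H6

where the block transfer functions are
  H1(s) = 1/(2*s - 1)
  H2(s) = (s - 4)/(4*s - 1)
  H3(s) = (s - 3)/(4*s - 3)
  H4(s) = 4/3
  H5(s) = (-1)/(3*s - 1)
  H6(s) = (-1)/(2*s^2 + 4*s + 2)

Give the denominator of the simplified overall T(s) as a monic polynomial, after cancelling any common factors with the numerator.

1. series reduction of H3, H4, H5, H6; result (2*s - 6)/(36*s^4 + 33*s^3 - 33*s^2 - 21*s + 9)
2. reduce the parallel group H2, (H3*H4*H5*H6); result (36*s^5 - 111*s^4 - 165*s^3 + 119*s^2 + 67*s - 30)/(144*s^5 + 96*s^4 - 165*s^3 - 51*s^2 + 57*s - 9)
3. collapse the loop (H1 forward, (H2+(H3*H4*H5*H6)) return); result (144*s^5 + 96*s^4 - 165*s^3 - 51*s^2 + 57*s - 9)/(288*s^6 + 12*s^5 - 315*s^4 + 228*s^3 + 46*s^2 - 142*s + 39)
No further cancellation is possible in the step-3 result, so that is T(s). Its denominator becomes monic after dividing by the leading coefficient 288.

Answer: s^6 + s^5/24 - 35*s^4/32 + 19*s^3/24 + 23*s^2/144 - 71*s/144 + 13/96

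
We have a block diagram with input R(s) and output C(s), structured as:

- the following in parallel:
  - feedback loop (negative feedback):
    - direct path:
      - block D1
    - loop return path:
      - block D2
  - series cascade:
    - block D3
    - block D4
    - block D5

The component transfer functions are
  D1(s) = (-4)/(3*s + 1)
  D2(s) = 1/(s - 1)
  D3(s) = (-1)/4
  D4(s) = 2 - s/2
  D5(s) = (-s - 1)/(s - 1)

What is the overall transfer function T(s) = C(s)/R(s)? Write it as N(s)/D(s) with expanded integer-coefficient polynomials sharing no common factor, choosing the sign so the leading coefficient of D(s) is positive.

The answer is (-3*s^4 + 11*s^3 - 21*s^2 + 41*s - 52)/(24*s^3 - 40*s^2 - 24*s + 40).

Reasoning:
(1) close the feedback loop around D1, D2; result (4 - 4*s)/(3*s^2 - 2*s - 5)
(2) combine D3, D4, D5 in series; result (-s^2 + 3*s + 4)/(8*s - 8)
(3) add [D1/(1+D1*D2)], (D3*D4*D5) (parallel), giving the overall T(s)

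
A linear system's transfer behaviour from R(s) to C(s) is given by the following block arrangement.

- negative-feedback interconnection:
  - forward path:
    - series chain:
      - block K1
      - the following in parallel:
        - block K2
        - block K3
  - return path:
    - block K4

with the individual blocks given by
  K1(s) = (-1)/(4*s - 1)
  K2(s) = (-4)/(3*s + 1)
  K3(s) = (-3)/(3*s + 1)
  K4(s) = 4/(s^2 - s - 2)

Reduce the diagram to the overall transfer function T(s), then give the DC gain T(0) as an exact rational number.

(1) combine K2, K3 in parallel, giving (-7)/(3*s + 1)
(2) series reduction of K1, (K2+K3), giving 7/(12*s^2 + s - 1)
(3) feedback reduction of (K1*(K2+K3)), K4, giving (7*s^2 - 7*s - 14)/(12*s^4 - 11*s^3 - 26*s^2 - s + 30)
Step 3 gives the overall T(s). Then T(0) = -14/30 = -7/15.

Therefore the answer is -7/15.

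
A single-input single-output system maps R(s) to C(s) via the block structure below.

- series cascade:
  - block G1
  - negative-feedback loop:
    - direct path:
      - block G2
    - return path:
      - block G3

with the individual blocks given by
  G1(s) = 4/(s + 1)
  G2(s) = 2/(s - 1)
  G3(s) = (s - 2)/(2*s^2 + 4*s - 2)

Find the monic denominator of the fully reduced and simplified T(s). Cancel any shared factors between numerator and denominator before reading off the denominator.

(1) apply the feedback formula to G2, G3; result (2*s^2 + 4*s - 2)/(s^3 + s^2 - 2*s - 1)
(2) series reduction of G1, [G2/(1+G2*G3)]; result (8*s^2 + 16*s - 8)/(s^4 + 2*s^3 - s^2 - 3*s - 1)
T(s) is the step-2 result (common factors already cancelled). Leading coefficient of the denominator: 1, so no rescaling is needed.

Answer: s^4 + 2*s^3 - s^2 - 3*s - 1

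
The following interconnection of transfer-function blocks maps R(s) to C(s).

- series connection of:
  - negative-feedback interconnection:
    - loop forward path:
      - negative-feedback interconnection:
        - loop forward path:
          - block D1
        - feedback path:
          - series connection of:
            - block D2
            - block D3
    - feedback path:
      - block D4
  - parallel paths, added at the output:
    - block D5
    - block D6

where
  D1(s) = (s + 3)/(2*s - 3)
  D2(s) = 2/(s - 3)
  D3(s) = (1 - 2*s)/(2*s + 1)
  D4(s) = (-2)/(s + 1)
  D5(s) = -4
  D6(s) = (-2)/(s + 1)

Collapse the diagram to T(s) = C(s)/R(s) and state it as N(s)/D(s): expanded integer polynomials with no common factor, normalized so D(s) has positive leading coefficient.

Answer: (-8*s^4 - 16*s^3 + 66*s^2 + 144*s + 54)/(4*s^4 - 20*s^3 - 23*s^2 + 50*s + 33)

Working:
Step 1. combine D2, D3 in series; result (2 - 4*s)/(2*s^2 - 5*s - 3)
Step 2. collapse the loop (D1 forward, (D2*D3) return); result (2*s^3 + s^2 - 18*s - 9)/(4*s^3 - 20*s^2 - s + 15)
Step 3. apply the feedback formula to [D1/(1+D1*(D2*D3))], D4; result (2*s^4 + 3*s^3 - 17*s^2 - 27*s - 9)/(4*s^4 - 20*s^3 - 23*s^2 + 50*s + 33)
Step 4. parallel reduction of D5, D6; result (-4*s - 6)/(s + 1)
Step 5. reduce the series chain [[D1/(1+D1*(D2*D3))]/(1+[D1/(1+D1*(D2*D3))]*D4)], (D5+D6) - this is the overall T(s), already in the required normalized form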